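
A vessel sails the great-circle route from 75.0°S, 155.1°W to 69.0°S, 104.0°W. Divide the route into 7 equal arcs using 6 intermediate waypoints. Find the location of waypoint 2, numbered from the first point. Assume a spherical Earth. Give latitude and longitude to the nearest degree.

The haversine formula gives a central angle δ ≈ 0.284 rad (16.3°) between the endpoints.
Interpolate at f = 2/7 with slerp weights a = sin((1−f)δ)/sin δ ≈ 0.719, b = sin(fδ)/sin δ ≈ 0.289.
p = a·p₁ + b·p₂ ≈ (-0.194, -0.179, -0.965); φ = arcsin(p_z) ≈ -74.70°, λ = atan2(p_y, p_x) ≈ -137.29°.

≈ 75°S, 137°W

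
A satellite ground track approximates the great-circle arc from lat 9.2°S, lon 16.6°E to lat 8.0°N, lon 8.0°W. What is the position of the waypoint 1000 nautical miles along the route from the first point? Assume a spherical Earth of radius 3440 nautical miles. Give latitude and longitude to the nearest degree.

The haversine formula gives a central angle δ ≈ 0.523 rad (29.9°) between the endpoints. The total great-circle distance is δ·R ≈ 0.523 × 3440 ≈ 1798 nmi, so the target fraction is f = 1000/1798 ≈ 0.556.
Interpolate at f ≈ 0.556 with slerp weights a = sin((1−f)δ)/sin δ ≈ 0.460, b = sin(fδ)/sin δ ≈ 0.574.
p = a·p₁ + b·p₂ ≈ (0.999, 0.051, 0.006); φ = arcsin(p_z) ≈ 0.36°, λ = atan2(p_y, p_x) ≈ 2.91°.

≈ lat 0°N, lon 3°E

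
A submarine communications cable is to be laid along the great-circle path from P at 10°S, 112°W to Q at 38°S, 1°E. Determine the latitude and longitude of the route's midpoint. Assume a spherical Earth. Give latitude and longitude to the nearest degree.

≈ 39°S, 65°W

Write both endpoints as unit vectors p₁, p₂ with components (cos φ cos λ, cos φ sin λ, sin φ).
The central angle between the endpoints is δ = arccos(p₁·p₂) ≈ 1.768 rad (101.3°).
Interpolate at f = 1/2 with slerp weights a = sin((1−f)δ)/sin δ ≈ 0.789, b = sin(fδ)/sin δ ≈ 0.789.
p = a·p₁ + b·p₂ ≈ (0.330, -0.709, -0.623); φ = arcsin(p_z) ≈ -38.50°, λ = atan2(p_y, p_x) ≈ -65.02°.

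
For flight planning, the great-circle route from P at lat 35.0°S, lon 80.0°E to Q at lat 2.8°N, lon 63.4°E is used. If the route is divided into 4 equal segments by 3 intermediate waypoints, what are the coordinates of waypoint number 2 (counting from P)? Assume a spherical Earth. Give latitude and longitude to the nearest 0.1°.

Convert each endpoint to a unit vector on the sphere (x = cos φ cos λ, y = cos φ sin λ, z = sin φ).
The central angle between the endpoints is δ = arccos(p₁·p₂) ≈ 0.714 rad (40.9°).
Interpolate at f = 2/4 with slerp weights a = sin((1−f)δ)/sin δ ≈ 0.534, b = sin(fδ)/sin δ ≈ 0.534.
p = a·p₁ + b·p₂ ≈ (0.315, 0.907, -0.280); φ = arcsin(p_z) ≈ -16.26°, λ = atan2(p_y, p_x) ≈ 70.87°.

≈ lat 16.3°S, lon 70.9°E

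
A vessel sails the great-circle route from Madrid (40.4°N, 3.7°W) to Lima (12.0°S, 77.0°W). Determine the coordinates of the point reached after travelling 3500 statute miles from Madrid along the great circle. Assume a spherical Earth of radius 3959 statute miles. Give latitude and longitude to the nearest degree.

The haversine formula gives a central angle δ ≈ 1.491 rad (85.5°) between the endpoints. The total great-circle distance is δ·R ≈ 1.491 × 3959 ≈ 5904 mi, so the target fraction is f = 3500/5904 ≈ 0.593.
Interpolate at f ≈ 0.593 with slerp weights a = sin((1−f)δ)/sin δ ≈ 0.572, b = sin(fδ)/sin δ ≈ 0.776.
p = a·p₁ + b·p₂ ≈ (0.606, -0.767, 0.210); φ = arcsin(p_z) ≈ 12.11°, λ = atan2(p_y, p_x) ≈ -51.72°.

≈ 12°N, 52°W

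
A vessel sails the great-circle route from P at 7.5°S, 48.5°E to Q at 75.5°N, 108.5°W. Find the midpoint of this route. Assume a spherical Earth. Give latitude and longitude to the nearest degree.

Write both endpoints as unit vectors p₁, p₂ with components (cos φ cos λ, cos φ sin λ, sin φ).
The central angle between the endpoints is δ = arccos(p₁·p₂) ≈ 1.934 rad (110.8°).
Interpolate at f = 1/2 with slerp weights a = sin((1−f)δ)/sin δ ≈ 0.880, b = sin(fδ)/sin δ ≈ 0.880.
p = a·p₁ + b·p₂ ≈ (0.508, 0.445, 0.737); φ = arcsin(p_z) ≈ 47.51°, λ = atan2(p_y, p_x) ≈ 41.17°.

≈ 48°N, 41°E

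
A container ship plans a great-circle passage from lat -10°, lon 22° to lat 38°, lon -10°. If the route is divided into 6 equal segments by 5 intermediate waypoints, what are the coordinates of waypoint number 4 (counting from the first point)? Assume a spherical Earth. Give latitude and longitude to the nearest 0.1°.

≈ lat 22.6°, lon 2.6°

Write both endpoints as unit vectors p₁, p₂ with components (cos φ cos λ, cos φ sin λ, sin φ).
The central angle between the endpoints is δ = arccos(p₁·p₂) ≈ 0.987 rad (56.5°).
Interpolate at f = 4/6 with slerp weights a = sin((1−f)δ)/sin δ ≈ 0.387, b = sin(fδ)/sin δ ≈ 0.733.
p = a·p₁ + b·p₂ ≈ (0.922, 0.043, 0.384); φ = arcsin(p_z) ≈ 22.58°, λ = atan2(p_y, p_x) ≈ 2.64°.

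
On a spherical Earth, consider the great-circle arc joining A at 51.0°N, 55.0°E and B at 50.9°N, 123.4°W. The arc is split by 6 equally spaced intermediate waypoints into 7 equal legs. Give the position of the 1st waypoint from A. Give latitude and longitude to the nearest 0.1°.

≈ 62.2°N, 54.6°E

Write both endpoints as unit vectors p₁, p₂ with components (cos φ cos λ, cos φ sin λ, sin φ).
The central angle between the endpoints is δ = arccos(p₁·p₂) ≈ 1.363 rad (78.1°).
Interpolate at f = 1/7 with slerp weights a = sin((1−f)δ)/sin δ ≈ 0.940, b = sin(fδ)/sin δ ≈ 0.198.
p = a·p₁ + b·p₂ ≈ (0.271, 0.381, 0.884); φ = arcsin(p_z) ≈ 62.15°, λ = atan2(p_y, p_x) ≈ 54.57°.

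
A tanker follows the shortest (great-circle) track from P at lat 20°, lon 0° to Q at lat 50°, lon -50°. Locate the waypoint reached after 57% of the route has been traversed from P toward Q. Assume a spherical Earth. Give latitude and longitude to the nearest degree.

Convert each endpoint to a unit vector on the sphere (x = cos φ cos λ, y = cos φ sin λ, z = sin φ).
The central angle between the endpoints is δ = arccos(p₁·p₂) ≈ 0.863 rad (49.4°).
Interpolate at f = 0.57 with slerp weights a = sin((1−f)δ)/sin δ ≈ 0.477, b = sin(fδ)/sin δ ≈ 0.622.
p = a·p₁ + b·p₂ ≈ (0.705, -0.306, 0.639); φ = arcsin(p_z) ≈ 39.75°, λ = atan2(p_y, p_x) ≈ -23.46°.

≈ lat 40°, lon -23°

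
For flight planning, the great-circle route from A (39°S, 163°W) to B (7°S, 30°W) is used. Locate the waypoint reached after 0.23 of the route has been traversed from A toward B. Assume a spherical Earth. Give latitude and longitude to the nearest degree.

≈ (50°S, 128°W)

The haversine formula gives a central angle δ ≈ 2.037 rad (116.7°) between the endpoints.
Interpolate at f = 0.23 with slerp weights a = sin((1−f)δ)/sin δ ≈ 1.119, b = sin(fδ)/sin δ ≈ 0.505.
p = a·p₁ + b·p₂ ≈ (-0.397, -0.505, -0.766); φ = arcsin(p_z) ≈ -50.00°, λ = atan2(p_y, p_x) ≈ -128.19°.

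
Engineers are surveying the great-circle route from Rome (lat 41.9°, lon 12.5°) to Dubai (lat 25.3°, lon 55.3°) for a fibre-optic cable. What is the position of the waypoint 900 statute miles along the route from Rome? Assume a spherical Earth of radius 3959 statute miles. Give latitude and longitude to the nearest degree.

≈ lat 38°, lon 29°

Convert each endpoint to a unit vector on the sphere (x = cos φ cos λ, y = cos φ sin λ, z = sin φ).
The central angle between the endpoints is δ = arccos(p₁·p₂) ≈ 0.677 rad (38.8°). The total great-circle distance is δ·R ≈ 0.677 × 3959 ≈ 2682 mi, so the target fraction is f = 900/2682 ≈ 0.336.
Interpolate at f ≈ 0.336 with slerp weights a = sin((1−f)δ)/sin δ ≈ 0.694, b = sin(fδ)/sin δ ≈ 0.360.
p = a·p₁ + b·p₂ ≈ (0.689, 0.379, 0.617); φ = arcsin(p_z) ≈ 38.11°, λ = atan2(p_y, p_x) ≈ 28.80°.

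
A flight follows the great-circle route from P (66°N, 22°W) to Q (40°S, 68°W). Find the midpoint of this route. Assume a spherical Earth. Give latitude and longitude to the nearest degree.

Convert each endpoint to a unit vector on the sphere (x = cos φ cos λ, y = cos φ sin λ, z = sin φ).
The central angle between the endpoints is δ = arccos(p₁·p₂) ≈ 1.951 rad (111.8°).
Interpolate at f = 1/2 with slerp weights a = sin((1−f)δ)/sin δ ≈ 0.891, b = sin(fδ)/sin δ ≈ 0.891.
p = a·p₁ + b·p₂ ≈ (0.592, -0.769, 0.241); φ = arcsin(p_z) ≈ 13.97°, λ = atan2(p_y, p_x) ≈ -52.41°.

≈ (14°N, 52°W)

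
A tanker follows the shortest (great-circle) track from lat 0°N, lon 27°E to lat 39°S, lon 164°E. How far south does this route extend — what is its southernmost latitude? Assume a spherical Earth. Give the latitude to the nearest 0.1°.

The great circle lies in the plane with unit normal n̂ = (p₁ × p₂)/|p₁ × p₂|.
Here n̂_z ≈ +0.644; the vertex latitude is φ_max = arccos|n̂_z| ≈ 49.9°.
Check via Clairaut: cos φ_max = |cos φ₁| · sin C = cos(0.0°)·sin(139.9°) ≈ 0.644, again giving ≈ 49.9°.

≈ 49.9°S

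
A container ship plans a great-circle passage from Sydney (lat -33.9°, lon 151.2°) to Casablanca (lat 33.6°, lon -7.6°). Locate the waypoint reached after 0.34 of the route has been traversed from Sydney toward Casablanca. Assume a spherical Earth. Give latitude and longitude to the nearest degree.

Convert each endpoint to a unit vector on the sphere (x = cos φ cos λ, y = cos φ sin λ, z = sin φ).
The central angle between the endpoints is δ = arccos(p₁·p₂) ≈ 2.834 rad (162.4°).
Interpolate at f = 0.34 with slerp weights a = sin((1−f)δ)/sin δ ≈ 3.160, b = sin(fδ)/sin δ ≈ 2.717.
p = a·p₁ + b·p₂ ≈ (-0.056, 0.964, -0.259); φ = arcsin(p_z) ≈ -15.02°, λ = atan2(p_y, p_x) ≈ 93.30°.

≈ lat -15°, lon 93°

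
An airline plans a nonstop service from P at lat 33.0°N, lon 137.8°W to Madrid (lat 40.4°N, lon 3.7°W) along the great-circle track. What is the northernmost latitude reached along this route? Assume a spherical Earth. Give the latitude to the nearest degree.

The great circle lies in the plane with unit normal n̂ = (p₁ × p₂)/|p₁ × p₂|.
Here n̂_z ≈ +0.461; the vertex latitude is φ_max = arccos|n̂_z| ≈ 62.6°.
Check via Clairaut: cos φ_max = |cos φ₁| · sin C = cos(33.0°)·sin(33.3°) ≈ 0.461, again giving ≈ 62.6°.

≈ 63°N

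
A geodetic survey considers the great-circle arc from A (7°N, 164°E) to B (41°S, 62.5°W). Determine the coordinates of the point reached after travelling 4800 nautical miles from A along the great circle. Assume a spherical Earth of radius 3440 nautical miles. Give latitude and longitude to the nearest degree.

≈ (44°S, 127°W)

Convert each endpoint to a unit vector on the sphere (x = cos φ cos λ, y = cos φ sin λ, z = sin φ).
The central angle between the endpoints is δ = arccos(p₁·p₂) ≈ 2.209 rad (126.6°). The total great-circle distance is δ·R ≈ 2.209 × 3440 ≈ 7598 nmi, so the target fraction is f = 4800/7598 ≈ 0.632.
Interpolate at f ≈ 0.632 with slerp weights a = sin((1−f)δ)/sin δ ≈ 0.905, b = sin(fδ)/sin δ ≈ 1.226.
p = a·p₁ + b·p₂ ≈ (-0.436, -0.573, -0.694); φ = arcsin(p_z) ≈ -43.94°, λ = atan2(p_y, p_x) ≈ -127.26°.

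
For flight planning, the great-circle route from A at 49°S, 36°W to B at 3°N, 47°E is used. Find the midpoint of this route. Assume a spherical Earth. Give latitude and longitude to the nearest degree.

≈ 29°S, 16°E

From cos δ = sin φ₁ sin φ₂ + cos φ₁ cos φ₂ cos Δλ, the central angle is δ ≈ 1.530 rad (87.7°).
Interpolate at f = 1/2 with slerp weights a = sin((1−f)δ)/sin δ ≈ 0.693, b = sin(fδ)/sin δ ≈ 0.693.
p = a·p₁ + b·p₂ ≈ (0.840, 0.239, -0.487); φ = arcsin(p_z) ≈ -29.14°, λ = atan2(p_y, p_x) ≈ 15.88°.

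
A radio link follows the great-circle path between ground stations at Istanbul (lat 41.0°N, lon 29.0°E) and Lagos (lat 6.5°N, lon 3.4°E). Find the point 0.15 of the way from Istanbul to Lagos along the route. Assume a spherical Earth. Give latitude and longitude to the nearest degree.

Write both endpoints as unit vectors p₁, p₂ with components (cos φ cos λ, cos φ sin λ, sin φ).
The central angle between the endpoints is δ = arccos(p₁·p₂) ≈ 0.722 rad (41.4°).
Interpolate at f = 0.15 with slerp weights a = sin((1−f)δ)/sin δ ≈ 0.871, b = sin(fδ)/sin δ ≈ 0.164.
p = a·p₁ + b·p₂ ≈ (0.737, 0.328, 0.590); φ = arcsin(p_z) ≈ 36.17°, λ = atan2(p_y, p_x) ≈ 24.01°.

≈ lat 36°N, lon 24°E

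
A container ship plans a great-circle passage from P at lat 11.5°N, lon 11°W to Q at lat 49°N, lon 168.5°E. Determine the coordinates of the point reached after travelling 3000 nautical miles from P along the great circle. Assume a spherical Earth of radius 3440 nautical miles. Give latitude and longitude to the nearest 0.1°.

≈ lat 61.5°N, lon 10.4°W

Write both endpoints as unit vectors p₁, p₂ with components (cos φ cos λ, cos φ sin λ, sin φ).
The central angle between the endpoints is δ = arccos(p₁·p₂) ≈ 2.086 rad (119.5°). The total great-circle distance is δ·R ≈ 2.086 × 3440 ≈ 7175 nmi, so the target fraction is f = 3000/7175 ≈ 0.418.
Interpolate at f ≈ 0.418 with slerp weights a = sin((1−f)δ)/sin δ ≈ 1.076, b = sin(fδ)/sin δ ≈ 0.880.
p = a·p₁ + b·p₂ ≈ (0.470, -0.086, 0.879); φ = arcsin(p_z) ≈ 61.47°, λ = atan2(p_y, p_x) ≈ -10.40°.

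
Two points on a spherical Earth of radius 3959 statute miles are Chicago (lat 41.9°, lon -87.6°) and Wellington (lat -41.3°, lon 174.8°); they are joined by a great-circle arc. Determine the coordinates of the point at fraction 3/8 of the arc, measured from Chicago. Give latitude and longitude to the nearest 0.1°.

≈ lat 11.9°, lon -126.8°

Write both endpoints as unit vectors p₁, p₂ with components (cos φ cos λ, cos φ sin λ, sin φ).
The central angle between the endpoints is δ = arccos(p₁·p₂) ≈ 2.111 rad (121.0°).
Interpolate at f = 3/8 with slerp weights a = sin((1−f)δ)/sin δ ≈ 1.130, b = sin(fδ)/sin δ ≈ 0.830.
p = a·p₁ + b·p₂ ≈ (-0.586, -0.784, 0.207); φ = arcsin(p_z) ≈ 11.93°, λ = atan2(p_y, p_x) ≈ -126.78°.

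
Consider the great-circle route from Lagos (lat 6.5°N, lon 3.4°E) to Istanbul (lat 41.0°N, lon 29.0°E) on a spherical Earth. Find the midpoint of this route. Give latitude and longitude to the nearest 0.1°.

Convert each endpoint to a unit vector on the sphere (x = cos φ cos λ, y = cos φ sin λ, z = sin φ).
The central angle between the endpoints is δ = arccos(p₁·p₂) ≈ 0.722 rad (41.4°).
Interpolate at f = 1/2 with slerp weights a = sin((1−f)δ)/sin δ ≈ 0.534, b = sin(fδ)/sin δ ≈ 0.534.
p = a·p₁ + b·p₂ ≈ (0.883, 0.227, 0.411); φ = arcsin(p_z) ≈ 24.28°, λ = atan2(p_y, p_x) ≈ 14.42°.

≈ lat 24.3°N, lon 14.4°E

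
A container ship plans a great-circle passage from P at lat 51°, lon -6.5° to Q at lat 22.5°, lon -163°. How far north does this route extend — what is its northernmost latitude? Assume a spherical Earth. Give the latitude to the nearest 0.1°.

The great circle lies in the plane with unit normal n̂ = (p₁ × p₂)/|p₁ × p₂|.
Here n̂_z ≈ -0.239; the vertex latitude is φ_max = arccos|n̂_z| ≈ 76.2°.
Check via Clairaut: cos φ_max = |cos φ₁| · sin C = cos(51.0°)·sin(22.3°) ≈ 0.239, again giving ≈ 76.2°.

≈ 76.2°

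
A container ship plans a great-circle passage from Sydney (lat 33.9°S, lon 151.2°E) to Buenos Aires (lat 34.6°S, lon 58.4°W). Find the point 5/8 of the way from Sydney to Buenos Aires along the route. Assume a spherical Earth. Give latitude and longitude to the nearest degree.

Convert each endpoint to a unit vector on the sphere (x = cos φ cos λ, y = cos φ sin λ, z = sin φ).
The central angle between the endpoints is δ = arccos(p₁·p₂) ≈ 1.852 rad (106.1°).
Interpolate at f = 5/8 with slerp weights a = sin((1−f)δ)/sin δ ≈ 0.666, b = sin(fδ)/sin δ ≈ 0.953.
p = a·p₁ + b·p₂ ≈ (-0.073, -0.402, -0.913); φ = arcsin(p_z) ≈ -65.89°, λ = atan2(p_y, p_x) ≈ -100.35°.

≈ lat 66°S, lon 100°W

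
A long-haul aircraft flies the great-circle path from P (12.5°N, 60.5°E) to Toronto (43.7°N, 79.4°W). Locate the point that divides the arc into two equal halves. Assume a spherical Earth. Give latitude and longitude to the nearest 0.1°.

The haversine formula gives a central angle δ ≈ 1.972 rad (113.0°) between the endpoints.
Interpolate at f = 1/2 with slerp weights a = sin((1−f)δ)/sin δ ≈ 0.906, b = sin(fδ)/sin δ ≈ 0.906.
p = a·p₁ + b·p₂ ≈ (0.556, 0.126, 0.822); φ = arcsin(p_z) ≈ 55.26°, λ = atan2(p_y, p_x) ≈ 12.77°.

≈ (55.3°N, 12.8°E)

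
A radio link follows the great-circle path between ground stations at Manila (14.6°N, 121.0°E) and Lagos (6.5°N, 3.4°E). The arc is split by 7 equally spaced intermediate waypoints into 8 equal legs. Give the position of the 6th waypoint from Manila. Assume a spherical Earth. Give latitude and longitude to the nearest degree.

≈ 15°N, 31°E

The haversine formula gives a central angle δ ≈ 2.001 rad (114.6°) between the endpoints.
Interpolate at f = 6/8 with slerp weights a = sin((1−f)δ)/sin δ ≈ 0.528, b = sin(fδ)/sin δ ≈ 1.097.
p = a·p₁ + b·p₂ ≈ (0.826, 0.502, 0.257); φ = arcsin(p_z) ≈ 14.91°, λ = atan2(p_y, p_x) ≈ 31.32°.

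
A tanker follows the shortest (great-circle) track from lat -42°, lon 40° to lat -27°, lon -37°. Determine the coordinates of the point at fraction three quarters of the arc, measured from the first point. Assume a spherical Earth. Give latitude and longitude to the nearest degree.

≈ lat -35°, lon -21°

Convert each endpoint to a unit vector on the sphere (x = cos φ cos λ, y = cos φ sin λ, z = sin φ).
The central angle between the endpoints is δ = arccos(p₁·p₂) ≈ 1.101 rad (63.1°).
Interpolate at f = 3/4 with slerp weights a = sin((1−f)δ)/sin δ ≈ 0.305, b = sin(fδ)/sin δ ≈ 0.824.
p = a·p₁ + b·p₂ ≈ (0.760, -0.296, -0.578); φ = arcsin(p_z) ≈ -35.32°, λ = atan2(p_y, p_x) ≈ -21.31°.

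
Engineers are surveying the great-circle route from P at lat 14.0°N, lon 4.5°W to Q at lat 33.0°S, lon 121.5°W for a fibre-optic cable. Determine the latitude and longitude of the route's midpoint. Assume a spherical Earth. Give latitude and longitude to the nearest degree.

≈ lat 18°S, lon 56°W

From cos δ = sin φ₁ sin φ₂ + cos φ₁ cos φ₂ cos Δλ, the central angle is δ ≈ 2.096 rad (120.1°).
Interpolate at f = 1/2 with slerp weights a = sin((1−f)δ)/sin δ ≈ 1.001, b = sin(fδ)/sin δ ≈ 1.001.
p = a·p₁ + b·p₂ ≈ (0.530, -0.792, -0.303); φ = arcsin(p_z) ≈ -17.64°, λ = atan2(p_y, p_x) ≈ -56.23°.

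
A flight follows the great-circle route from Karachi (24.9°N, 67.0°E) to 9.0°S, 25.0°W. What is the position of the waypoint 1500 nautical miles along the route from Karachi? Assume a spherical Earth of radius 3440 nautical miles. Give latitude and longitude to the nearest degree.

≈ 19°N, 41°E

Convert each endpoint to a unit vector on the sphere (x = cos φ cos λ, y = cos φ sin λ, z = sin φ).
The central angle between the endpoints is δ = arccos(p₁·p₂) ≈ 1.668 rad (95.6°). The total great-circle distance is δ·R ≈ 1.668 × 3440 ≈ 5738 nmi, so the target fraction is f = 1500/5738 ≈ 0.261.
Interpolate at f ≈ 0.261 with slerp weights a = sin((1−f)δ)/sin δ ≈ 0.948, b = sin(fδ)/sin δ ≈ 0.424.
p = a·p₁ + b·p₂ ≈ (0.716, 0.614, 0.333); φ = arcsin(p_z) ≈ 19.43°, λ = atan2(p_y, p_x) ≈ 40.63°.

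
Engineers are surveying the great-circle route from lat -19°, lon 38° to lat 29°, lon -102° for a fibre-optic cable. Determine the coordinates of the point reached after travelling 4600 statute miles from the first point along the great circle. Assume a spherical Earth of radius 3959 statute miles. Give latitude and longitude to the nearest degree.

Write both endpoints as unit vectors p₁, p₂ with components (cos φ cos λ, cos φ sin λ, sin φ).
The central angle between the endpoints is δ = arccos(p₁·p₂) ≈ 2.484 rad (142.3°). The total great-circle distance is δ·R ≈ 2.484 × 3959 ≈ 9833 mi, so the target fraction is f = 4600/9833 ≈ 0.468.
Interpolate at f ≈ 0.468 with slerp weights a = sin((1−f)δ)/sin δ ≈ 1.585, b = sin(fδ)/sin δ ≈ 1.501.
p = a·p₁ + b·p₂ ≈ (0.908, -0.361, 0.212); φ = arcsin(p_z) ≈ 12.21°, λ = atan2(p_y, p_x) ≈ -21.69°.

≈ lat 12°, lon -22°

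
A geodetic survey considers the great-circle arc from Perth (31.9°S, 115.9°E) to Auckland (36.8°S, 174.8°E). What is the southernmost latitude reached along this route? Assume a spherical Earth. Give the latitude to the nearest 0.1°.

≈ 38.6°S

The great circle lies in the plane with unit normal n̂ = (p₁ × p₂)/|p₁ × p₂|.
Here n̂_z ≈ +0.782; the vertex latitude is φ_max = arccos|n̂_z| ≈ 38.6°.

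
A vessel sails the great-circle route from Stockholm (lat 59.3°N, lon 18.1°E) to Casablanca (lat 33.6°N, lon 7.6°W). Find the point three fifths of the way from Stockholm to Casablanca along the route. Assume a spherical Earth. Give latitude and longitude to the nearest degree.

≈ lat 44°N, lon 0°E

The haversine formula gives a central angle δ ≈ 0.537 rad (30.8°) between the endpoints.
Interpolate at f = 3/5 with slerp weights a = sin((1−f)δ)/sin δ ≈ 0.417, b = sin(fδ)/sin δ ≈ 0.619.
p = a·p₁ + b·p₂ ≈ (0.713, -0.002, 0.701); φ = arcsin(p_z) ≈ 44.50°, λ = atan2(p_y, p_x) ≈ -0.17°.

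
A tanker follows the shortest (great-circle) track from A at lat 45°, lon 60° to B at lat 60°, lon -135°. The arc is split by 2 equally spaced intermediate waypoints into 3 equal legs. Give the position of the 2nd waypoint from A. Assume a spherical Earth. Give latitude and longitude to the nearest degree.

Convert each endpoint to a unit vector on the sphere (x = cos φ cos λ, y = cos φ sin λ, z = sin φ).
The central angle between the endpoints is δ = arccos(p₁·p₂) ≈ 1.297 rad (74.3°).
Interpolate at f = 2/3 with slerp weights a = sin((1−f)δ)/sin δ ≈ 0.435, b = sin(fδ)/sin δ ≈ 0.790.
p = a·p₁ + b·p₂ ≈ (-0.126, -0.013, 0.992); φ = arcsin(p_z) ≈ 82.75°, λ = atan2(p_y, p_x) ≈ -174.12°.

≈ lat 83°, lon -174°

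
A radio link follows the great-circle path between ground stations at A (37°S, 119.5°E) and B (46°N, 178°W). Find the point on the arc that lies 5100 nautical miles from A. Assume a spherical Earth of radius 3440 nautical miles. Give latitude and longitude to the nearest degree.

From cos δ = sin φ₁ sin φ₂ + cos φ₁ cos φ₂ cos Δλ, the central angle is δ ≈ 1.748 rad (100.2°). The total great-circle distance is δ·R ≈ 1.748 × 3440 ≈ 6015 nmi, so the target fraction is f = 5100/6015 ≈ 0.848.
Interpolate at f ≈ 0.848 with slerp weights a = sin((1−f)δ)/sin δ ≈ 0.267, b = sin(fδ)/sin δ ≈ 1.012.
p = a·p₁ + b·p₂ ≈ (-0.808, 0.161, 0.567); φ = arcsin(p_z) ≈ 34.56°, λ = atan2(p_y, p_x) ≈ 168.72°.

≈ (35°N, 169°E)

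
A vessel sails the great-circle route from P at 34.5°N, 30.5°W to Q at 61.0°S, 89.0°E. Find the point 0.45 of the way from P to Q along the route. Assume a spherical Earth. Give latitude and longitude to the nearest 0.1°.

Convert each endpoint to a unit vector on the sphere (x = cos φ cos λ, y = cos φ sin λ, z = sin φ).
The central angle between the endpoints is δ = arccos(p₁·p₂) ≈ 2.335 rad (133.8°).
Interpolate at f = 0.45 with slerp weights a = sin((1−f)δ)/sin δ ≈ 1.329, b = sin(fδ)/sin δ ≈ 1.202.
p = a·p₁ + b·p₂ ≈ (0.954, 0.027, -0.299); φ = arcsin(p_z) ≈ -17.39°, λ = atan2(p_y, p_x) ≈ 1.62°.

≈ 17.4°S, 1.6°E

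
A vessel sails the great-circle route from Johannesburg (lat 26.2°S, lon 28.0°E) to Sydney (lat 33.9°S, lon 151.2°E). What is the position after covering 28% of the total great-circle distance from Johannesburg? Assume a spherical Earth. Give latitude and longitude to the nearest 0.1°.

Write both endpoints as unit vectors p₁, p₂ with components (cos φ cos λ, cos φ sin λ, sin φ).
The central angle between the endpoints is δ = arccos(p₁·p₂) ≈ 1.733 rad (99.3°).
Interpolate at f = 0.28 with slerp weights a = sin((1−f)δ)/sin δ ≈ 0.961, b = sin(fδ)/sin δ ≈ 0.473.
p = a·p₁ + b·p₂ ≈ (0.417, 0.594, -0.688); φ = arcsin(p_z) ≈ -43.46°, λ = atan2(p_y, p_x) ≈ 54.89°.

≈ lat 43.5°S, lon 54.9°E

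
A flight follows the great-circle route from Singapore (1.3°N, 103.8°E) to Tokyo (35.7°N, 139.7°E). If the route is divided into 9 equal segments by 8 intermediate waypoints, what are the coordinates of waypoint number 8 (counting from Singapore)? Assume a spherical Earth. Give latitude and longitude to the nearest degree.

≈ (32°N, 135°E)

Write both endpoints as unit vectors p₁, p₂ with components (cos φ cos λ, cos φ sin λ, sin φ).
The central angle between the endpoints is δ = arccos(p₁·p₂) ≈ 0.835 rad (47.9°).
Interpolate at f = 8/9 with slerp weights a = sin((1−f)δ)/sin δ ≈ 0.125, b = sin(fδ)/sin δ ≈ 0.912.
p = a·p₁ + b·p₂ ≈ (-0.595, 0.600, 0.535); φ = arcsin(p_z) ≈ 32.34°, λ = atan2(p_y, p_x) ≈ 134.72°.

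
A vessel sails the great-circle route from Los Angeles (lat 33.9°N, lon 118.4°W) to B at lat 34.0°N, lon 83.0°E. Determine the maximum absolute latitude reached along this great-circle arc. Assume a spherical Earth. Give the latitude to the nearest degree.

The great circle lies in the plane with unit normal n̂ = (p₁ × p₂)/|p₁ × p₂|.
Here n̂_z ≈ -0.266; the vertex latitude is φ_max = arccos|n̂_z| ≈ 74.6°.
Check via Clairaut: cos φ_max = |cos φ₁| · sin C = cos(33.9°)·sin(18.7°) ≈ 0.266, again giving ≈ 74.6°.

≈ 75°N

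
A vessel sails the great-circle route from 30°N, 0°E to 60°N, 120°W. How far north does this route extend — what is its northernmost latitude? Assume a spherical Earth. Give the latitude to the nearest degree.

≈ 67°N

The great circle lies in the plane with unit normal n̂ = (p₁ × p₂)/|p₁ × p₂|.
Here n̂_z ≈ -0.384; the vertex latitude is φ_max = arccos|n̂_z| ≈ 67.4°.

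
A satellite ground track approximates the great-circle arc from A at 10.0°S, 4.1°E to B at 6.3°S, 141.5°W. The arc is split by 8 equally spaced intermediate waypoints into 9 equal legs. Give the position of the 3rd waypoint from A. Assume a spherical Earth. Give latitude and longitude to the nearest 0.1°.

≈ 24.4°S, 43.4°W

The haversine formula gives a central angle δ ≈ 2.479 rad (142.1°) between the endpoints.
Interpolate at f = 3/9 with slerp weights a = sin((1−f)δ)/sin δ ≈ 1.621, b = sin(fδ)/sin δ ≈ 1.196.
p = a·p₁ + b·p₂ ≈ (0.662, -0.626, -0.413); φ = arcsin(p_z) ≈ -24.38°, λ = atan2(p_y, p_x) ≈ -43.42°.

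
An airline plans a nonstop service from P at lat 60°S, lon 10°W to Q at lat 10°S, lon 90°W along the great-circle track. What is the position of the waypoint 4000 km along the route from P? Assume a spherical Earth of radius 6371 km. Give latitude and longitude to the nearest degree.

Convert each endpoint to a unit vector on the sphere (x = cos φ cos λ, y = cos φ sin λ, z = sin φ).
The central angle between the endpoints is δ = arccos(p₁·p₂) ≈ 1.333 rad (76.4°). The total great-circle distance is δ·R ≈ 1.333 × 6371 ≈ 8490 km, so the target fraction is f = 4000/8490 ≈ 0.471.
Interpolate at f ≈ 0.471 with slerp weights a = sin((1−f)δ)/sin δ ≈ 0.667, b = sin(fδ)/sin δ ≈ 0.604.
p = a·p₁ + b·p₂ ≈ (0.328, -0.653, -0.682); φ = arcsin(p_z) ≈ -43.03°, λ = atan2(p_y, p_x) ≈ -63.32°.

≈ lat 43°S, lon 63°W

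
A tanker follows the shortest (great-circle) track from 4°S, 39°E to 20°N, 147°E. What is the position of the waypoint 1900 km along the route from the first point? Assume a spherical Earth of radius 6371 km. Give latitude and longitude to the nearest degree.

≈ 2°N, 55°E

From cos δ = sin φ₁ sin φ₂ + cos φ₁ cos φ₂ cos Δλ, the central angle is δ ≈ 1.890 rad (108.3°). The total great-circle distance is δ·R ≈ 1.890 × 6371 ≈ 12039 km, so the target fraction is f = 1900/12039 ≈ 0.158.
Interpolate at f ≈ 0.158 with slerp weights a = sin((1−f)δ)/sin δ ≈ 1.053, b = sin(fδ)/sin δ ≈ 0.309.
p = a·p₁ + b·p₂ ≈ (0.572, 0.819, 0.032); φ = arcsin(p_z) ≈ 1.86°, λ = atan2(p_y, p_x) ≈ 55.06°.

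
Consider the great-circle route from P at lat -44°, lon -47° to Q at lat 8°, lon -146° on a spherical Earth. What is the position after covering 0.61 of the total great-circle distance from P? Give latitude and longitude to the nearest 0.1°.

From cos δ = sin φ₁ sin φ₂ + cos φ₁ cos φ₂ cos Δλ, the central angle is δ ≈ 1.780 rad (102.0°).
Interpolate at f = 0.61 with slerp weights a = sin((1−f)δ)/sin δ ≈ 0.654, b = sin(fδ)/sin δ ≈ 0.905.
p = a·p₁ + b·p₂ ≈ (-0.422, -0.845, -0.329); φ = arcsin(p_z) ≈ -19.18°, λ = atan2(p_y, p_x) ≈ -116.52°.

≈ lat -19.2°, lon -116.5°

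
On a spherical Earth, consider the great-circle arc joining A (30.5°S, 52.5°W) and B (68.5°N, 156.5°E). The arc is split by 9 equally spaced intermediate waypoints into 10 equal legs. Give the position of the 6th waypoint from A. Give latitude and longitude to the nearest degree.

≈ (50°N, 77°W)

Write both endpoints as unit vectors p₁, p₂ with components (cos φ cos λ, cos φ sin λ, sin φ).
The central angle between the endpoints is δ = arccos(p₁·p₂) ≈ 2.416 rad (138.5°).
Interpolate at f = 6/10 with slerp weights a = sin((1−f)δ)/sin δ ≈ 1.241, b = sin(fδ)/sin δ ≈ 1.497.
p = a·p₁ + b·p₂ ≈ (0.148, -0.629, 0.763); φ = arcsin(p_z) ≈ 49.72°, λ = atan2(p_y, p_x) ≈ -76.79°.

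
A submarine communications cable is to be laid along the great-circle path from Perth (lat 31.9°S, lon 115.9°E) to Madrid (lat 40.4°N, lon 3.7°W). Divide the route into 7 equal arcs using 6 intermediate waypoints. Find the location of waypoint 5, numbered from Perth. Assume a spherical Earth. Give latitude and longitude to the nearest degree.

≈ lat 26°N, lon 38°E

Convert each endpoint to a unit vector on the sphere (x = cos φ cos λ, y = cos φ sin λ, z = sin φ).
The central angle between the endpoints is δ = arccos(p₁·p₂) ≈ 2.294 rad (131.4°).
Interpolate at f = 5/7 with slerp weights a = sin((1−f)δ)/sin δ ≈ 0.813, b = sin(fδ)/sin δ ≈ 1.331.
p = a·p₁ + b·p₂ ≈ (0.710, 0.556, 0.433); φ = arcsin(p_z) ≈ 25.65°, λ = atan2(p_y, p_x) ≈ 38.04°.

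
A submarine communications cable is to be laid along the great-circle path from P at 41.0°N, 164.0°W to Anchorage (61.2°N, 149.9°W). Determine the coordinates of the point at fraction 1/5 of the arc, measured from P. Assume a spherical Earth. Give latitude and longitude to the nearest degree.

Write both endpoints as unit vectors p₁, p₂ with components (cos φ cos λ, cos φ sin λ, sin φ).
The central angle between the endpoints is δ = arccos(p₁·p₂) ≈ 0.383 rad (21.9°).
Interpolate at f = 1/5 with slerp weights a = sin((1−f)δ)/sin δ ≈ 0.807, b = sin(fδ)/sin δ ≈ 0.205.
p = a·p₁ + b·p₂ ≈ (-0.671, -0.217, 0.709); φ = arcsin(p_z) ≈ 45.15°, λ = atan2(p_y, p_x) ≈ -162.05°.

≈ 45°N, 162°W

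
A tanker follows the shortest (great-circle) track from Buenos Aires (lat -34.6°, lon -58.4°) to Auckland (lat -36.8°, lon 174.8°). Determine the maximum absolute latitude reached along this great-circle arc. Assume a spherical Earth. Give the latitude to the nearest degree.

The great circle lies in the plane with unit normal n̂ = (p₁ × p₂)/|p₁ × p₂|.
Here n̂_z ≈ -0.529; the vertex latitude is φ_max = arccos|n̂_z| ≈ 58.1°.
Check via Clairaut: cos φ_max = |cos φ₁| · sin C = cos(34.6°)·sin(140.0°) ≈ 0.529, again giving ≈ 58.1°.

≈ -58°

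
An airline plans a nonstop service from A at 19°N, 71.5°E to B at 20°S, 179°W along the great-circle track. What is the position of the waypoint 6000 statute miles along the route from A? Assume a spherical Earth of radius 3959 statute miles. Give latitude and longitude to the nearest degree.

≈ 12°S, 154°E

Write both endpoints as unit vectors p₁, p₂ with components (cos φ cos λ, cos φ sin λ, sin φ).
The central angle between the endpoints is δ = arccos(p₁·p₂) ≈ 1.991 rad (114.1°). The total great-circle distance is δ·R ≈ 1.991 × 3959 ≈ 7882 mi, so the target fraction is f = 6000/7882 ≈ 0.761.
Interpolate at f ≈ 0.761 with slerp weights a = sin((1−f)δ)/sin δ ≈ 0.501, b = sin(fδ)/sin δ ≈ 1.094.
p = a·p₁ + b·p₂ ≈ (-0.877, 0.432, -0.211); φ = arcsin(p_z) ≈ -12.17°, λ = atan2(p_y, p_x) ≈ 153.80°.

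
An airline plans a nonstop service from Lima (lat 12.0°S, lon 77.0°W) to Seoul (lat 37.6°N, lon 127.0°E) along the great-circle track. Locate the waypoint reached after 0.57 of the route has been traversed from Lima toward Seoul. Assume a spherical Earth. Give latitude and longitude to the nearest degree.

≈ lat 50°N, lon 142°W

Convert each endpoint to a unit vector on the sphere (x = cos φ cos λ, y = cos φ sin λ, z = sin φ).
The central angle between the endpoints is δ = arccos(p₁·p₂) ≈ 2.559 rad (146.6°).
Interpolate at f = 0.57 with slerp weights a = sin((1−f)δ)/sin δ ≈ 1.619, b = sin(fδ)/sin δ ≈ 1.805.
p = a·p₁ + b·p₂ ≈ (-0.504, -0.401, 0.765); φ = arcsin(p_z) ≈ 49.88°, λ = atan2(p_y, p_x) ≈ -141.52°.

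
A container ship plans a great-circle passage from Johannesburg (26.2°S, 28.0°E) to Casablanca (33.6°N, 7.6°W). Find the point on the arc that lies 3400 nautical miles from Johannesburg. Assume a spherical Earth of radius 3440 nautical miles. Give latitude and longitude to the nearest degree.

The haversine formula gives a central angle δ ≈ 1.199 rad (68.7°) between the endpoints. The total great-circle distance is δ·R ≈ 1.199 × 3440 ≈ 4124 nmi, so the target fraction is f = 3400/4124 ≈ 0.824.
Interpolate at f ≈ 0.824 with slerp weights a = sin((1−f)δ)/sin δ ≈ 0.224, b = sin(fδ)/sin δ ≈ 0.896.
p = a·p₁ + b·p₂ ≈ (0.918, -0.004, 0.397); φ = arcsin(p_z) ≈ 23.39°, λ = atan2(p_y, p_x) ≈ -0.26°.

≈ 23°N, 0°E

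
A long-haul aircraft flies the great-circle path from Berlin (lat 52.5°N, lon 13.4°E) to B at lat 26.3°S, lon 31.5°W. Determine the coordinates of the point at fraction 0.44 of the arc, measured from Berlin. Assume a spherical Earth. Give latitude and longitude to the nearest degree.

The haversine formula gives a central angle δ ≈ 1.536 rad (88.0°) between the endpoints.
Interpolate at f = 0.44 with slerp weights a = sin((1−f)δ)/sin δ ≈ 0.758, b = sin(fδ)/sin δ ≈ 0.626.
p = a·p₁ + b·p₂ ≈ (0.927, -0.186, 0.324); φ = arcsin(p_z) ≈ 18.92°, λ = atan2(p_y, p_x) ≈ -11.35°.

≈ lat 19°N, lon 11°W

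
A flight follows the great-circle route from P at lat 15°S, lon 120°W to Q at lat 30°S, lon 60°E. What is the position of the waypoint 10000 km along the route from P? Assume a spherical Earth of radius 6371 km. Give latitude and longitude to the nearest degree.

≈ lat 75°S, lon 60°E

Convert each endpoint to a unit vector on the sphere (x = cos φ cos λ, y = cos φ sin λ, z = sin φ).
The central angle between the endpoints is δ = arccos(p₁·p₂) ≈ 2.356 rad (135.0°). The total great-circle distance is δ·R ≈ 2.356 × 6371 ≈ 15011 km, so the target fraction is f = 10000/15011 ≈ 0.666.
Interpolate at f ≈ 0.666 with slerp weights a = sin((1−f)δ)/sin δ ≈ 1.001, b = sin(fδ)/sin δ ≈ 1.414.
p = a·p₁ + b·p₂ ≈ (0.129, 0.223, -0.966); φ = arcsin(p_z) ≈ -75.07°, λ = atan2(p_y, p_x) ≈ 60.00°.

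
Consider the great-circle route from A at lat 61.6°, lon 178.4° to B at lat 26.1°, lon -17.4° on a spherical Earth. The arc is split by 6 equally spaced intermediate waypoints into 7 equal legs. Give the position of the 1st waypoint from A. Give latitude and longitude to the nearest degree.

≈ lat 74°, lon -170°

Convert each endpoint to a unit vector on the sphere (x = cos φ cos λ, y = cos φ sin λ, z = sin φ).
The central angle between the endpoints is δ = arccos(p₁·p₂) ≈ 1.595 rad (91.4°).
Interpolate at f = 1/7 with slerp weights a = sin((1−f)δ)/sin δ ≈ 0.980, b = sin(fδ)/sin δ ≈ 0.226.
p = a·p₁ + b·p₂ ≈ (-0.272, -0.048, 0.961); φ = arcsin(p_z) ≈ 73.96°, λ = atan2(p_y, p_x) ≈ -170.07°.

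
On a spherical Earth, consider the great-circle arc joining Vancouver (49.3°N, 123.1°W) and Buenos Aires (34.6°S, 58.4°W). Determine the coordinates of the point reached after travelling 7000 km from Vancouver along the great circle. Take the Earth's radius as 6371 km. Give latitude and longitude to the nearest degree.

≈ 2°S, 80°W

Convert each endpoint to a unit vector on the sphere (x = cos φ cos λ, y = cos φ sin λ, z = sin φ).
The central angle between the endpoints is δ = arccos(p₁·p₂) ≈ 1.773 rad (101.6°). The total great-circle distance is δ·R ≈ 1.773 × 6371 ≈ 11298 km, so the target fraction is f = 7000/11298 ≈ 0.620.
Interpolate at f ≈ 0.620 with slerp weights a = sin((1−f)δ)/sin δ ≈ 0.638, b = sin(fδ)/sin δ ≈ 0.909.
p = a·p₁ + b·p₂ ≈ (0.165, -0.986, -0.033); φ = arcsin(p_z) ≈ -1.89°, λ = atan2(p_y, p_x) ≈ -80.49°.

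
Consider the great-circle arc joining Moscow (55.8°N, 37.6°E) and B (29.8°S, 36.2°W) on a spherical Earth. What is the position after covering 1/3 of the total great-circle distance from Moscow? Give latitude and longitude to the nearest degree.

≈ (31°N, 2°E)

From cos δ = sin φ₁ sin φ₂ + cos φ₁ cos φ₂ cos Δλ, the central angle is δ ≈ 1.849 rad (106.0°).
Interpolate at f = 1/3 with slerp weights a = sin((1−f)δ)/sin δ ≈ 0.981, b = sin(fδ)/sin δ ≈ 0.601.
p = a·p₁ + b·p₂ ≈ (0.858, 0.028, 0.513); φ = arcsin(p_z) ≈ 30.85°, λ = atan2(p_y, p_x) ≈ 1.89°.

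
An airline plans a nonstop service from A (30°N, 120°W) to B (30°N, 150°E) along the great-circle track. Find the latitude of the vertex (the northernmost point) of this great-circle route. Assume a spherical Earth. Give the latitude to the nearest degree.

The great circle lies in the plane with unit normal n̂ = (p₁ × p₂)/|p₁ × p₂|.
Here n̂_z ≈ -0.775; the vertex latitude is φ_max = arccos|n̂_z| ≈ 39.2°.
Check via Clairaut: cos φ_max = |cos φ₁| · sin C = cos(30.0°)·sin(63.4°) ≈ 0.775, again giving ≈ 39.2°.

≈ 39°N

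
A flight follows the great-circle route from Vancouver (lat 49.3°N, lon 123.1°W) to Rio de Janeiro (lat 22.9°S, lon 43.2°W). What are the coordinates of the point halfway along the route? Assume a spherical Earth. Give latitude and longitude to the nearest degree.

≈ lat 17°N, lon 75°W

Convert each endpoint to a unit vector on the sphere (x = cos φ cos λ, y = cos φ sin λ, z = sin φ).
The central angle between the endpoints is δ = arccos(p₁·p₂) ≈ 1.762 rad (100.9°).
Interpolate at f = 1/2 with slerp weights a = sin((1−f)δ)/sin δ ≈ 0.786, b = sin(fδ)/sin δ ≈ 0.786.
p = a·p₁ + b·p₂ ≈ (0.248, -0.924, 0.290); φ = arcsin(p_z) ≈ 16.85°, λ = atan2(p_y, p_x) ≈ -75.00°.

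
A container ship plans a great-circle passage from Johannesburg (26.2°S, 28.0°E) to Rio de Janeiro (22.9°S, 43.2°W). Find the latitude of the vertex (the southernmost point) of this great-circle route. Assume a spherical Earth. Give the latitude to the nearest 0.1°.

≈ 29.5°S

The great circle lies in the plane with unit normal n̂ = (p₁ × p₂)/|p₁ × p₂|.
Here n̂_z ≈ -0.870; the vertex latitude is φ_max = arccos|n̂_z| ≈ 29.5°.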